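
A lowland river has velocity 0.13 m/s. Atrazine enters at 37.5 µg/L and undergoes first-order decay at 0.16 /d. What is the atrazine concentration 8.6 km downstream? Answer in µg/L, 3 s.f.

Travel time t = 8.6 km / 0.13 m/s = 8600/0.13 = 6.615e+04 s = 0.7657 d.
First-order decay: C = 37.5·exp(−0.16·0.7657) = 37.5·0.8847 = 33.18 µg/L.

33.2 µg/L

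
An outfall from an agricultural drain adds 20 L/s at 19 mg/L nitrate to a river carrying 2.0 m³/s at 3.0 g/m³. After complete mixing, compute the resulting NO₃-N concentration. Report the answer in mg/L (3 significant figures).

20 L/s = 0.02 m³/s.
Flow-weighted mixing gives C = (0.02·19 + 2·3) / (0.02 + 2) = 6.38/2.02 = 3.158 mg/L.

3.16 mg/L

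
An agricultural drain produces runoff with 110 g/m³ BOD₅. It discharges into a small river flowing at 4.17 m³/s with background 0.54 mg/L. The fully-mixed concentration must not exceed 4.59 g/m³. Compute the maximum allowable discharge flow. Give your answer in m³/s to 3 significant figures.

0.160 m³/s

Mass balance at complete mixing: C_std·(Q_w + Q_r) = Q_w·C_e + Q_r·C_b.
Rearranging, Q_w = Q_r·(C_std − C_b)/(C_e − C_std) = 4.17·(4.59 − 0.54) / (110 − 4.59) = 0.1602 m³/s.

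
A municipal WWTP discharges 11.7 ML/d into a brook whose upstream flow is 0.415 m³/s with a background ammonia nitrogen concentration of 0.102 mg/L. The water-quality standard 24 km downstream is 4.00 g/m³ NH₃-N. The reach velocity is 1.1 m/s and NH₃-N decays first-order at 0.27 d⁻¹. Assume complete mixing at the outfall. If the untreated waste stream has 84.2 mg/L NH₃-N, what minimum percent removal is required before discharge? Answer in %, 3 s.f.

11.7 ML/d = 0.1354 m³/s.
Travel time to the compliance point: t = 2.4e+04/1.1 = 2.182e+04 s = 0.2525 d; decay factor exp(−0.27·0.2525) = 0.9341.
So the concentration just after mixing may be at most 4/0.9341 = 4.282 mg/L.
Mass balance: 4.282·0.5504 = 0.1354·Cₑ + 0.415·0.102.
Cₑ = (2.357 − 0.04233) / 0.1354 = 17.09 mg/L.
Required removal = 1 − 17.09/84.2 = 79.7 %.

79.7 %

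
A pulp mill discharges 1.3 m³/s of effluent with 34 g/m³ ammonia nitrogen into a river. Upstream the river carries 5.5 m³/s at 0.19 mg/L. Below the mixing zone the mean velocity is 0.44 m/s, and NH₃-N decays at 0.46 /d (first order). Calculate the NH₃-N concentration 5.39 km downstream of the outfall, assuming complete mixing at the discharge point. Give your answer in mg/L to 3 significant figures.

After complete mixing, C₀ = (1.3·34 + 5.5·0.19) / 6.8 = 6.654 mg/L.
Travel time t = 5390 m / 0.44 m/s = 1.225e+04 s = 0.1418 d.
C = 6.654·exp(−0.46·0.1418) = 6.654·0.9369 = 6.234 mg/L.

6.23 mg/L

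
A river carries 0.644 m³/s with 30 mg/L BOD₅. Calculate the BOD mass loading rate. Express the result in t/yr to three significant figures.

Mass flux = Q·C = 0.644 m³/s × 30 g/m³ = 19.32 g/s.
= 19.32 g/s × 31.56 = 609.7 t/yr.

610 t/yr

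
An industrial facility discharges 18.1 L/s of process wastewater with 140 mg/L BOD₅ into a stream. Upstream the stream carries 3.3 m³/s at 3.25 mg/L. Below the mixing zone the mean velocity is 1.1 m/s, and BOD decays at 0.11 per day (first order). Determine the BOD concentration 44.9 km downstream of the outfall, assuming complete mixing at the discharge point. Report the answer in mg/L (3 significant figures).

18.1 L/s = 0.0181 m³/s.
After complete mixing, C₀ = (0.0181·140 + 3.3·3.25) / 3.318 = 3.996 mg/L.
Travel time t = 4.49e+04 m / 1.1 m/s = 4.082e+04 s = 0.4724 d.
C = 3.996·exp(−0.11·0.4724) = 3.996·0.9494 = 3.794 mg/L.

3.79 mg/L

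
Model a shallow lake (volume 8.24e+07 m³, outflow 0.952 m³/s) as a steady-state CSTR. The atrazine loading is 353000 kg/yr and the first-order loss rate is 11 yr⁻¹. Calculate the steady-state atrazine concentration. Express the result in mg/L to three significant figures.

Outflow Q = 0.952 m³/s × 3.156e+07 s/yr = 3.004e+07 m³/yr.
Steady-state CSTR mass balance: W = Q·C + k·V·C, so C = W/(Q + kV).
Q + kV = 3.004e+07 + 11·8.24e+07 = 9.364e+08 m³/yr.
C = 353000/9.364e+08 = 0.000377 kg/m³ = 0.377 mg/L.

0.377 mg/L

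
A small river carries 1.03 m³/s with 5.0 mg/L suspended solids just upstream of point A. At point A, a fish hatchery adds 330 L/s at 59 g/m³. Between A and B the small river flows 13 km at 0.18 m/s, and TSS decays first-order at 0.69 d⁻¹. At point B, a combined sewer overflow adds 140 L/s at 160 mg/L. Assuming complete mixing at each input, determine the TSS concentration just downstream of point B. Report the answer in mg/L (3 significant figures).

330 L/s = 0.33 m³/s.
After input A: C = (1.03·5 + 0.33·59) / 1.36 = 18.1 mg/L.
Over the 13 km reach to input B (t = 7.222e+04 s = 0.8359 d), decay gives C = 18.1·exp(−0.69·0.8359) = 10.17 mg/L.
140 L/s = 0.14 m³/s.
After input B: C = (1.36·10.17 + 0.14·160) / 1.5 = 24.15 mg/L.

24.2 mg/L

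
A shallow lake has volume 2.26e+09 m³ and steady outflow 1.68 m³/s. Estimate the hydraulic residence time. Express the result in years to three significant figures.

42.6 yr

Q = 1.68 m³/s × 3.156e+07 s/yr = 5.302e+07 m³/yr.
Hydraulic residence time τ = V/Q = 2.26e+09/5.302e+07 = 42.63 yr.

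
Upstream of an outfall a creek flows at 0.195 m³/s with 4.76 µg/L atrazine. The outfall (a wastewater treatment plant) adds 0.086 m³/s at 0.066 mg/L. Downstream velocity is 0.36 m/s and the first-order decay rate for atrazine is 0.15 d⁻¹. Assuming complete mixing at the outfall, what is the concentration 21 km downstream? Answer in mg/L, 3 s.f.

4.76 µg/L = 0.00476 mg/L.
After complete mixing, C₀ = (0.086·0.066 + 0.195·0.00476) / 0.281 = 0.0235 mg/L.
Travel time t = 2.1e+04 m / 0.36 m/s = 5.833e+04 s = 0.6752 d.
C = 0.0235·exp(−0.15·0.6752) = 0.0235·0.9037 = 0.02124 mg/L.

0.0212 mg/L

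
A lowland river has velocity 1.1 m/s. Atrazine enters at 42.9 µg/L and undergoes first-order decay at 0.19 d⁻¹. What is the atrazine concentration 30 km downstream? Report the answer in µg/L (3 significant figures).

Travel time t = 30 km / 1.1 m/s = 3e+04/1.1 = 2.727e+04 s = 0.3157 d.
First-order decay: C = 42.9·exp(−0.19·0.3157) = 42.9·0.9418 = 40.4 µg/L.

40.4 µg/L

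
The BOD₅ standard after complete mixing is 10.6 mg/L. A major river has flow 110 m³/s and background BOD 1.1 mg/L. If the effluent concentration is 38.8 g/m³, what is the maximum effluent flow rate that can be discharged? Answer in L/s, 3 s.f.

37100 L/s

Mass balance at complete mixing: C_std·(Q_w + Q_r) = Q_w·C_e + Q_r·C_b.
Rearranging, Q_w = Q_r·(C_std − C_b)/(C_e − C_std) = 110·(10.6 − 1.1) / (38.8 − 10.6) = 37.06 m³/s.
= 3.706e+04 L/s.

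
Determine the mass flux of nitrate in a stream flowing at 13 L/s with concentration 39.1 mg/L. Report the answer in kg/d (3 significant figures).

43.9 kg/d

13 L/s = 0.013 m³/s.
Mass flux = Q·C = 0.013 m³/s × 39.1 g/m³ = 0.5083 g/s.
= 0.5083 g/s × 86.4 = 43.92 kg/d.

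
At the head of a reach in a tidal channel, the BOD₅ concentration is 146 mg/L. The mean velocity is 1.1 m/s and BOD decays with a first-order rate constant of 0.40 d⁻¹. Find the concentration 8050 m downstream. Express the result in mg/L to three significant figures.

141 mg/L

Travel time t = 8050 m / 1.1 m/s = 8050/1.1 = 7318 s = 0.0847 d.
First-order decay: C = 146·exp(−0.40·0.0847) = 146·0.9667 = 141.1 mg/L.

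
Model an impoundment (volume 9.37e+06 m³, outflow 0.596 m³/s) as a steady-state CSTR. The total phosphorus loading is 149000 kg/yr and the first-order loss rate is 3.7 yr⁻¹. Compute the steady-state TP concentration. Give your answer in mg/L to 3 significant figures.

Outflow Q = 0.596 m³/s × 3.156e+07 s/yr = 1.881e+07 m³/yr.
Steady-state CSTR mass balance: W = Q·C + k·V·C, so C = W/(Q + kV).
Q + kV = 1.881e+07 + 3.7·9.37e+06 = 5.348e+07 m³/yr.
C = 149000/5.348e+07 = 0.002786 kg/m³ = 2.786 mg/L.

2.79 mg/L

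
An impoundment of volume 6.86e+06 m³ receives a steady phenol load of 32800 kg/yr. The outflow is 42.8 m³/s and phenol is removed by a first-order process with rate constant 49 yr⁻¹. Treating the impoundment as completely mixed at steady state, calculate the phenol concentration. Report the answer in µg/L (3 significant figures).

19.4 µg/L

Outflow Q = 42.8 m³/s × 3.156e+07 s/yr = 1.351e+09 m³/yr.
Steady-state CSTR mass balance: W = Q·C + k·V·C, so C = W/(Q + kV).
Q + kV = 1.351e+09 + 49·6.86e+06 = 1.687e+09 m³/yr.
C = 32800/1.687e+09 = 1.945e-05 kg/m³ = 0.01945 mg/L = 19.45 µg/L.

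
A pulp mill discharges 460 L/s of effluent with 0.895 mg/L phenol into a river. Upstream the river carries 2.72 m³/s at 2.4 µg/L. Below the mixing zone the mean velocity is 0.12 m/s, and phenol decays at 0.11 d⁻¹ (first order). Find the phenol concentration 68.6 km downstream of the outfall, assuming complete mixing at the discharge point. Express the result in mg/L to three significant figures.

0.0635 mg/L

460 L/s = 0.46 m³/s.
2.4 µg/L = 0.0024 mg/L.
After complete mixing, C₀ = (0.46·0.895 + 2.72·0.0024) / 3.18 = 0.1315 mg/L.
Travel time t = 6.86e+04 m / 0.12 m/s = 5.717e+05 s = 6.617 d.
C = 0.1315·exp(−0.11·6.617) = 0.1315·0.483 = 0.06352 mg/L.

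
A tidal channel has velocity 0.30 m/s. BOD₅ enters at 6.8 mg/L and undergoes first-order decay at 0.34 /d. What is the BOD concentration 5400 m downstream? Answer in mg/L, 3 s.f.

Travel time t = 5400 m / 0.30 m/s = 5400/0.30 = 1.8e+04 s = 0.2083 d.
First-order decay: C = 6.8·exp(−0.34·0.2083) = 6.8·0.9316 = 6.335 mg/L.

6.33 mg/L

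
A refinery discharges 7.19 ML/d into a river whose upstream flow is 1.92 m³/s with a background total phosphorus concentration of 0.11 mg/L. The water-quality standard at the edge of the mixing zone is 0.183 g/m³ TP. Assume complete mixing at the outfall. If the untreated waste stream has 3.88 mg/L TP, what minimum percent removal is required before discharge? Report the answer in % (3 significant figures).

7.19 ML/d = 0.08322 m³/s.
Mass balance: 0.183·2.003 = 0.08322·Cₑ + 1.92·0.11.
Cₑ = (0.3666 − 0.2112) / 0.08322 = 1.867 mg/L.
Required removal = 1 − 1.867/3.88 = 51.87 %.

51.9 %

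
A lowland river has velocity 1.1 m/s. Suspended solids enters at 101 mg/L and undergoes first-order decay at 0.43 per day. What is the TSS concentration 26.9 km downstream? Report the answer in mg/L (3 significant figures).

89.4 mg/L

Travel time t = 26.9 km / 1.1 m/s = 2.69e+04/1.1 = 2.445e+04 s = 0.283 d.
First-order decay: C = 101·exp(−0.43·0.283) = 101·0.8854 = 89.43 mg/L.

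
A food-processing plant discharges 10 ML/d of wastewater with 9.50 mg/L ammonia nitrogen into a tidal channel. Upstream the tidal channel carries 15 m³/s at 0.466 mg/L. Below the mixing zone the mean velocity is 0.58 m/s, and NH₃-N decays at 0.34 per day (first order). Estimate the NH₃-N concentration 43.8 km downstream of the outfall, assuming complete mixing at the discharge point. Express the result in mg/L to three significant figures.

0.398 mg/L

10 ML/d = 0.1157 m³/s.
After complete mixing, C₀ = (0.1157·9.5 + 15·0.466) / 15.12 = 0.5352 mg/L.
Travel time t = 4.38e+04 m / 0.58 m/s = 7.552e+04 s = 0.874 d.
C = 0.5352·exp(−0.34·0.874) = 0.5352·0.7429 = 0.3976 mg/L.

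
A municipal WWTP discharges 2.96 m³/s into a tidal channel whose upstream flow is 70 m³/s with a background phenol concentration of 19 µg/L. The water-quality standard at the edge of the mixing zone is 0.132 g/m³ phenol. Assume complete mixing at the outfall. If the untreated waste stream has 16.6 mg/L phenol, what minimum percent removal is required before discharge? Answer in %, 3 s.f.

19 µg/L = 0.019 mg/L.
Mass balance: 0.132·72.96 = 2.96·Cₑ + 70·0.019.
Cₑ = (9.631 − 1.33) / 2.96 = 2.804 mg/L.
Required removal = 1 − 2.804/16.6 = 83.11 %.

83.1 %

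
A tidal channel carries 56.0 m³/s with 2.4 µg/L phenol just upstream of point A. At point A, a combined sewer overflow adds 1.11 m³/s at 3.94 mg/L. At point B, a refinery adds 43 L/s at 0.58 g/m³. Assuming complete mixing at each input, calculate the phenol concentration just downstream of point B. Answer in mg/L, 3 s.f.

0.0793 mg/L

2.4 µg/L = 0.0024 mg/L.
After input A: C = (56·0.0024 + 1.11·3.94) / 57.11 = 0.07893 mg/L.
43 L/s = 0.043 m³/s.
After input B: C = (57.11·0.07893 + 0.043·0.58) / 57.15 = 0.07931 mg/L.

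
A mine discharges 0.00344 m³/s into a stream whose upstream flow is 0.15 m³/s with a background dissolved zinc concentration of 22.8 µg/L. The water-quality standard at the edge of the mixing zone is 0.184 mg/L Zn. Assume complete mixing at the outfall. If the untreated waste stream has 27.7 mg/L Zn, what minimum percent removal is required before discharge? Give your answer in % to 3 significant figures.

22.8 µg/L = 0.0228 mg/L.
Mass balance: 0.184·0.1534 = 0.00344·Cₑ + 0.15·0.0228.
Cₑ = (0.02823 − 0.00342) / 0.00344 = 7.213 mg/L.
Required removal = 1 − 7.213/27.7 = 73.96 %.

74.0 %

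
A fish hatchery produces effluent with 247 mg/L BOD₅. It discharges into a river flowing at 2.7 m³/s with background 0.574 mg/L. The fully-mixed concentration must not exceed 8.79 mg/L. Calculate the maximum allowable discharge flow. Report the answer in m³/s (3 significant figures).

Mass balance at complete mixing: C_std·(Q_w + Q_r) = Q_w·C_e + Q_r·C_b.
Rearranging, Q_w = Q_r·(C_std − C_b)/(C_e − C_std) = 2.7·(8.79 − 0.574) / (247 − 8.79) = 0.09312 m³/s.

0.0931 m³/s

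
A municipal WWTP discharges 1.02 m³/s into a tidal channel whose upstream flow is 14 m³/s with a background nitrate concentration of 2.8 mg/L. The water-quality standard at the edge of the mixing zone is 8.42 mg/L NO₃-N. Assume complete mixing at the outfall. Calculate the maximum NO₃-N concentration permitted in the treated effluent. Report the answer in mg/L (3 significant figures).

85.6 mg/L

Mass balance: 8.42·15.02 = 1.02·Cₑ + 14·2.8.
Cₑ = (126.5 − 39.2) / 1.02 = 85.56 mg/L.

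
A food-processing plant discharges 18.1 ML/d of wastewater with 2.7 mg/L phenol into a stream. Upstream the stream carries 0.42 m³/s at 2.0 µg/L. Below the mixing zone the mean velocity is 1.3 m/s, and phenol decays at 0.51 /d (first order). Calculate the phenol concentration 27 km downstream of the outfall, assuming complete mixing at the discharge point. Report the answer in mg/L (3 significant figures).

18.1 ML/d = 0.2095 m³/s.
2.0 µg/L = 0.002 mg/L.
After complete mixing, C₀ = (0.2095·2.7 + 0.42·0.002) / 0.6295 = 0.8999 mg/L.
Travel time t = 2.7e+04 m / 1.3 m/s = 2.077e+04 s = 0.2404 d.
C = 0.8999·exp(−0.51·0.2404) = 0.8999·0.8846 = 0.7961 mg/L.

0.796 mg/L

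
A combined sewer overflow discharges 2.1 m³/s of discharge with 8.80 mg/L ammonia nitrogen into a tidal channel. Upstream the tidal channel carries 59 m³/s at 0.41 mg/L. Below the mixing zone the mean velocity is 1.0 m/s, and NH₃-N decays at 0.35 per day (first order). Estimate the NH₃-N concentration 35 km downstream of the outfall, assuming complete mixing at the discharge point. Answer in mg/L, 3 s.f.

0.606 mg/L

After complete mixing, C₀ = (2.1·8.8 + 59·0.41) / 61.1 = 0.6984 mg/L.
Travel time t = 3.5e+04 m / 1.0 m/s = 3.5e+04 s = 0.4051 d.
C = 0.6984·exp(−0.35·0.4051) = 0.6984·0.8678 = 0.606 mg/L.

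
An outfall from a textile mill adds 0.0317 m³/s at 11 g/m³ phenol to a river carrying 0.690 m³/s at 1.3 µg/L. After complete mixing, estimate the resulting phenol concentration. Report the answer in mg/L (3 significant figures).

0.484 mg/L

1.3 µg/L = 0.0013 mg/L.
Flow-weighted mixing gives C = (0.0317·11 + 0.69·0.0013) / (0.0317 + 0.69) = 0.3496/0.7217 = 0.4844 mg/L.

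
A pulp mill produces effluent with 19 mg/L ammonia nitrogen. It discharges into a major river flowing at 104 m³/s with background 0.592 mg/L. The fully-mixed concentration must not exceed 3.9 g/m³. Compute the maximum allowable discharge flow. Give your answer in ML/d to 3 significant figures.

1970 ML/d

Mass balance at complete mixing: C_std·(Q_w + Q_r) = Q_w·C_e + Q_r·C_b.
Rearranging, Q_w = Q_r·(C_std − C_b)/(C_e − C_std) = 104·(3.9 − 0.592) / (19 − 3.9) = 22.78 m³/s.
= 1969 ML/d.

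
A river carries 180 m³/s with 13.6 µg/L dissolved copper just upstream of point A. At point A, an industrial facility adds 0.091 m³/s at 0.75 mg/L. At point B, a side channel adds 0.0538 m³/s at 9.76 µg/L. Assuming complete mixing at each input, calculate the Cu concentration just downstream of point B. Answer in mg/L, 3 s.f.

13.6 µg/L = 0.0136 mg/L.
After input A: C = (180·0.0136 + 0.091·0.75) / 180.1 = 0.01397 mg/L.
9.76 µg/L = 0.00976 mg/L.
After input B: C = (180.1·0.01397 + 0.0538·0.00976) / 180.1 = 0.01397 mg/L.

0.0140 mg/L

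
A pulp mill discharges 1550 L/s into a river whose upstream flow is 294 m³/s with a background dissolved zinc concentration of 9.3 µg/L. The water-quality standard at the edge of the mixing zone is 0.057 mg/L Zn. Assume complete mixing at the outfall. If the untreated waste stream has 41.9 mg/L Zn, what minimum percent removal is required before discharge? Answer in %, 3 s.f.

1550 L/s = 1.55 m³/s.
9.3 µg/L = 0.0093 mg/L.
Mass balance: 0.057·295.6 = 1.55·Cₑ + 294·0.0093.
Cₑ = (16.85 − 2.734) / 1.55 = 9.105 mg/L.
Required removal = 1 − 9.105/41.9 = 78.27 %.

78.3 %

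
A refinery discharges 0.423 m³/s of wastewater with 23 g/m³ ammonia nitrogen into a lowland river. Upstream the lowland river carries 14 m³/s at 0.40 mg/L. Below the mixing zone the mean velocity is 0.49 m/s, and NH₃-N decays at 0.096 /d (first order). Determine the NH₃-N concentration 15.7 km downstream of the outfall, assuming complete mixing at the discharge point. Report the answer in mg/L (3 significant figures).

1.03 mg/L

After complete mixing, C₀ = (0.423·23 + 14·0.4) / 14.42 = 1.063 mg/L.
Travel time t = 1.57e+04 m / 0.49 m/s = 3.204e+04 s = 0.3708 d.
C = 1.063·exp(−0.096·0.3708) = 1.063·0.965 = 1.026 mg/L.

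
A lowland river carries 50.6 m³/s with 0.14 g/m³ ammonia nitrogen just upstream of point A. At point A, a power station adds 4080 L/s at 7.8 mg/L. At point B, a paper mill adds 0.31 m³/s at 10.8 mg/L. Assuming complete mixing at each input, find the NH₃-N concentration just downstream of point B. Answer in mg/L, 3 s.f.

4080 L/s = 4.08 m³/s.
After input A: C = (50.6·0.14 + 4.08·7.8) / 54.68 = 0.7116 mg/L.
After input B: C = (54.68·0.7116 + 0.31·10.8) / 54.99 = 0.7684 mg/L.

0.768 mg/L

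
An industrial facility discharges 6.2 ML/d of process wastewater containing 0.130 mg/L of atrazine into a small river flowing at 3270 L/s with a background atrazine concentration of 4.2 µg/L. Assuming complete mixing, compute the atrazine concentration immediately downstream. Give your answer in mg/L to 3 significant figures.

0.00690 mg/L

6.2 ML/d = 0.07176 m³/s.
3270 L/s = 3.27 m³/s.
4.2 µg/L = 0.0042 mg/L.
Flow-weighted mixing gives C = (0.07176·0.13 + 3.27·0.0042) / (0.07176 + 3.27) = 0.02306/3.342 = 0.006901 mg/L.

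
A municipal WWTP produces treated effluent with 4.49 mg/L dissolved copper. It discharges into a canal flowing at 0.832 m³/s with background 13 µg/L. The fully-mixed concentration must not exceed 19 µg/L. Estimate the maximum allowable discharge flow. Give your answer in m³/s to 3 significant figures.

13 µg/L = 0.013 mg/L.
19 µg/L = 0.019 mg/L.
Mass balance at complete mixing: C_std·(Q_w + Q_r) = Q_w·C_e + Q_r·C_b.
Rearranging, Q_w = Q_r·(C_std − C_b)/(C_e − C_std) = 0.832·(0.019 − 0.013) / (4.49 − 0.019) = 0.001117 m³/s.

0.00112 m³/s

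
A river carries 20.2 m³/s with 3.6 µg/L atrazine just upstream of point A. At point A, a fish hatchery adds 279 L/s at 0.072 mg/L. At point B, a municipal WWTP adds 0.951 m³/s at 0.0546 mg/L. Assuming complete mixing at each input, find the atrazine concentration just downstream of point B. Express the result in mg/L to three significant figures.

0.00675 mg/L

3.6 µg/L = 0.0036 mg/L.
279 L/s = 0.279 m³/s.
After input A: C = (20.2·0.0036 + 0.279·0.072) / 20.48 = 0.004532 mg/L.
After input B: C = (20.48·0.004532 + 0.951·0.0546) / 21.43 = 0.006754 mg/L.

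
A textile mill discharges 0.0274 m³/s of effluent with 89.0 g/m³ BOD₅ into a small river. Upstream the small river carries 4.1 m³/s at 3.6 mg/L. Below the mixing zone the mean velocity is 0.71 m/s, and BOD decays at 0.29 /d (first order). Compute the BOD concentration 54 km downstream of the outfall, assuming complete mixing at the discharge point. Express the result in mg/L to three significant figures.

3.23 mg/L

After complete mixing, C₀ = (0.0274·89 + 4.1·3.6) / 4.127 = 4.167 mg/L.
Travel time t = 5.4e+04 m / 0.71 m/s = 7.606e+04 s = 0.8803 d.
C = 4.167·exp(−0.29·0.8803) = 4.167·0.7747 = 3.228 mg/L.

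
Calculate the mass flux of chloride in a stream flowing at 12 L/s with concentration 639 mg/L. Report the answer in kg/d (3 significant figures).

663 kg/d

12 L/s = 0.012 m³/s.
Mass flux = Q·C = 0.012 m³/s × 639 g/m³ = 7.668 g/s.
= 7.668 g/s × 86.4 = 662.5 kg/d.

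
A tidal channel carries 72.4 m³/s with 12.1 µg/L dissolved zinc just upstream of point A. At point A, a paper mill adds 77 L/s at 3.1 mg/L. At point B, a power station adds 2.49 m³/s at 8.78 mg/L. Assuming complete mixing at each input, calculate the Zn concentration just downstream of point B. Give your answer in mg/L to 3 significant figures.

0.306 mg/L

12.1 µg/L = 0.0121 mg/L.
77 L/s = 0.077 m³/s.
After input A: C = (72.4·0.0121 + 0.077·3.1) / 72.48 = 0.01538 mg/L.
After input B: C = (72.48·0.01538 + 2.49·8.78) / 74.97 = 0.3065 mg/L.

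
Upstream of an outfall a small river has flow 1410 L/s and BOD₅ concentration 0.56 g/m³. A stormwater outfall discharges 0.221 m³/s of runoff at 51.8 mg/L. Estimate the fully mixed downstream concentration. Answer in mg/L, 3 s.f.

7.50 mg/L

1410 L/s = 1.41 m³/s.
By mass balance at complete mixing, C = (0.221·51.8 + 1.41·0.56) / (0.221 + 1.41) = 12.24/1.631 = 7.503 mg/L.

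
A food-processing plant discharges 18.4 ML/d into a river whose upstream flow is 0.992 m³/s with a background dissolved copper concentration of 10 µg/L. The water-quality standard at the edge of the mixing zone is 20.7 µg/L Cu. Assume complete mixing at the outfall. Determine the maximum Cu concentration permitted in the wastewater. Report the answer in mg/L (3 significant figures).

0.0705 mg/L

18.4 ML/d = 0.213 m³/s.
10 µg/L = 0.01 mg/L.
20.7 µg/L = 0.0207 mg/L.
Mass balance: 0.0207·1.205 = 0.213·Cₑ + 0.992·0.01.
Cₑ = (0.02494 − 0.00992) / 0.213 = 0.07054 mg/L.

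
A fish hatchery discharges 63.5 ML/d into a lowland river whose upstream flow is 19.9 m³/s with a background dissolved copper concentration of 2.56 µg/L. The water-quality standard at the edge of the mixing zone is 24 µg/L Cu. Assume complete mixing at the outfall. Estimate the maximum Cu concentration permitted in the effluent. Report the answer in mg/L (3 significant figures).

0.605 mg/L

63.5 ML/d = 0.735 m³/s.
2.56 µg/L = 0.00256 mg/L.
24 µg/L = 0.024 mg/L.
Mass balance: 0.024·20.63 = 0.735·Cₑ + 19.9·0.00256.
Cₑ = (0.4952 − 0.05094) / 0.735 = 0.6045 mg/L.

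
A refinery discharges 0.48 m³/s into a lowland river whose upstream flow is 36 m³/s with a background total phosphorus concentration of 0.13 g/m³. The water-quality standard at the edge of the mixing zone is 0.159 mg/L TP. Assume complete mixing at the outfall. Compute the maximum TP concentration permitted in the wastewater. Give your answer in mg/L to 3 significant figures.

2.33 mg/L

Mass balance: 0.159·36.48 = 0.48·Cₑ + 36·0.13.
Cₑ = (5.8 − 4.68) / 0.48 = 2.334 mg/L.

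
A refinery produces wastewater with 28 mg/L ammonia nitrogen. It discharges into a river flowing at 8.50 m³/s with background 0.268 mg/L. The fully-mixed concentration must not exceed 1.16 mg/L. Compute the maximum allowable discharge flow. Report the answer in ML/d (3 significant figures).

Mass balance at complete mixing: C_std·(Q_w + Q_r) = Q_w·C_e + Q_r·C_b.
Rearranging, Q_w = Q_r·(C_std − C_b)/(C_e − C_std) = 8.50·(1.16 − 0.268) / (28 − 1.16) = 0.2825 m³/s.
= 24.41 ML/d.

24.4 ML/d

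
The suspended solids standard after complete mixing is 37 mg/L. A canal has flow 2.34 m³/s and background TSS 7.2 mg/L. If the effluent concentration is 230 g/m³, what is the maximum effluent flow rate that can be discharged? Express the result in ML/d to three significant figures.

31.2 ML/d

Mass balance at complete mixing: C_std·(Q_w + Q_r) = Q_w·C_e + Q_r·C_b.
Rearranging, Q_w = Q_r·(C_std − C_b)/(C_e − C_std) = 2.34·(37 − 7.2) / (230 − 37) = 0.3613 m³/s.
= 31.22 ML/d.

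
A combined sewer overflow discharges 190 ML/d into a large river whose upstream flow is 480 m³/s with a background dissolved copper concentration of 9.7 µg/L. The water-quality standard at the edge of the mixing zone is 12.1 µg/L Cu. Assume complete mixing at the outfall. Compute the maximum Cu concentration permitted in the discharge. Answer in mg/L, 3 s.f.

0.536 mg/L

190 ML/d = 2.199 m³/s.
9.7 µg/L = 0.0097 mg/L.
12.1 µg/L = 0.0121 mg/L.
Mass balance: 0.0121·482.2 = 2.199·Cₑ + 480·0.0097.
Cₑ = (5.835 − 4.656) / 2.199 = 0.536 mg/L.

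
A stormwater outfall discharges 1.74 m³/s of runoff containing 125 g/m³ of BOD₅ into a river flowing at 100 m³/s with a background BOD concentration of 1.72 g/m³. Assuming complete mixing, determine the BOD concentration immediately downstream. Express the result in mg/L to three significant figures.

3.83 mg/L

Flow-weighted mixing gives C = (1.74·125 + 100·1.72) / (1.74 + 100) = 389.5/101.7 = 3.828 mg/L.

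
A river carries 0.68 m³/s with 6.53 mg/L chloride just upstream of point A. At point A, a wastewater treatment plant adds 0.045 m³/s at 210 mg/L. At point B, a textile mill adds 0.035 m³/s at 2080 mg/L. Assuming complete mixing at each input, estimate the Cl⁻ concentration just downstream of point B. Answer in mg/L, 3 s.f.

After input A: C = (0.68·6.53 + 0.045·210) / 0.725 = 19.16 mg/L.
After input B: C = (0.725·19.16 + 0.035·2080) / 0.76 = 114.1 mg/L.

114 mg/L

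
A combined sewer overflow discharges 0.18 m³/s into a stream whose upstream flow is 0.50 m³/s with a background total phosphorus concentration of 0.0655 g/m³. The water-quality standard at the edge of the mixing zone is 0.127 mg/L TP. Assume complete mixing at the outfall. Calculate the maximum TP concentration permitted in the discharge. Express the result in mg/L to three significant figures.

0.298 mg/L

Mass balance: 0.127·0.68 = 0.18·Cₑ + 0.5·0.0655.
Cₑ = (0.08636 − 0.03275) / 0.18 = 0.2978 mg/L.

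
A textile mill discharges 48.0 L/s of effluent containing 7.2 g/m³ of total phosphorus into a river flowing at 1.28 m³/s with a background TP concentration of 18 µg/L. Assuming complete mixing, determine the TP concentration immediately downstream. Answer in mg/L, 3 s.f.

48.0 L/s = 0.048 m³/s.
18 µg/L = 0.018 mg/L.
Flow-weighted mixing gives C = (0.048·7.2 + 1.28·0.018) / (0.048 + 1.28) = 0.3686/1.328 = 0.2776 mg/L.

0.278 mg/L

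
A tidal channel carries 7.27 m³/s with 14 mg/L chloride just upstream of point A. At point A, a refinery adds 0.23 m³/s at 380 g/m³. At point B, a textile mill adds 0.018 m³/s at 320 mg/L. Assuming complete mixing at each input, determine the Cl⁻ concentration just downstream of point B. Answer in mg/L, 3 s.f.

After input A: C = (7.27·14 + 0.23·380) / 7.5 = 25.22 mg/L.
After input B: C = (7.5·25.22 + 0.018·320) / 7.518 = 25.93 mg/L.

25.9 mg/L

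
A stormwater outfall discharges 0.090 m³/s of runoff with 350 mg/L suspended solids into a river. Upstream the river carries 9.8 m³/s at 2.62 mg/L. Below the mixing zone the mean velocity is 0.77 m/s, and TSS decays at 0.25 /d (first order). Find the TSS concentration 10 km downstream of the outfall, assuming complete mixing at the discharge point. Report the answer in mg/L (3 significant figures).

5.57 mg/L

After complete mixing, C₀ = (0.09·350 + 9.8·2.62) / 9.89 = 5.781 mg/L.
Travel time t = 1e+04 m / 0.77 m/s = 1.299e+04 s = 0.1503 d.
C = 5.781·exp(−0.25·0.1503) = 5.781·0.9631 = 5.568 mg/L.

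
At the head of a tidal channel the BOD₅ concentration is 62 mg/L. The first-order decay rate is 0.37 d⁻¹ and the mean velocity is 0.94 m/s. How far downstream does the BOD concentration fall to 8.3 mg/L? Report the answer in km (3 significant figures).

441 km

From C = C₀·e^(−kt), t = ln(C₀/C)/k = ln(62/8.3)/0.37 = 2.011/0.37 = 5.435 d.
Distance = v·t = 0.94 m/s × 4.696e+05 s = 4.414e+05 m = 441.4 km.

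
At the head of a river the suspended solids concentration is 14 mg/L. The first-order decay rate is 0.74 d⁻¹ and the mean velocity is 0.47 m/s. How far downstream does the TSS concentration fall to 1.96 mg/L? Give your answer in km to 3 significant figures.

From C = C₀·e^(−kt), t = ln(C₀/C)/k = ln(14/1.96)/0.74 = 1.966/0.74 = 2.657 d.
Distance = v·t = 0.47 m/s × 2.296e+05 s = 1.079e+05 m = 107.9 km.

108 km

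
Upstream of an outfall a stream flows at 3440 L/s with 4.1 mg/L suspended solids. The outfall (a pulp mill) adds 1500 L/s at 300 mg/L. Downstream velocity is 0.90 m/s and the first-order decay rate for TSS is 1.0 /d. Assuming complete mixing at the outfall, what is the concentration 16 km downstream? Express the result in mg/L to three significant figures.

1500 L/s = 1.5 m³/s.
3440 L/s = 3.44 m³/s.
After complete mixing, C₀ = (1.5·300 + 3.44·4.1) / 4.94 = 93.95 mg/L.
Travel time t = 1.6e+04 m / 0.90 m/s = 1.778e+04 s = 0.2058 d.
C = 93.95·exp(−1.0·0.2058) = 93.95·0.814 = 76.48 mg/L.

76.5 mg/L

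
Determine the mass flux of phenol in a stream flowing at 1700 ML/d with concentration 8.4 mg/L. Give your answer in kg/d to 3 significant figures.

1700 ML/d = 19.68 m³/s.
Mass flux = Q·C = 19.68 m³/s × 8.4 g/m³ = 165.3 g/s.
= 165.3 g/s × 86.4 = 1.428e+04 kg/d.

14300 kg/d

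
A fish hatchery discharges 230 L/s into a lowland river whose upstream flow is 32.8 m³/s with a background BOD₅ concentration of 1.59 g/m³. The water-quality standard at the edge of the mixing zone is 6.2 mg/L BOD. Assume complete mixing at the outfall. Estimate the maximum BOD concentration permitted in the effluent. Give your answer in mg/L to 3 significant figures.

230 L/s = 0.23 m³/s.
Mass balance: 6.2·33.03 = 0.23·Cₑ + 32.8·1.59.
Cₑ = (204.8 − 52.15) / 0.23 = 663.6 mg/L.

664 mg/L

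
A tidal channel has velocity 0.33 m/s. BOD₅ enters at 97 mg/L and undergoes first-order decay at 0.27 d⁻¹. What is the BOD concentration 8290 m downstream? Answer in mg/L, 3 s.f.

Travel time t = 8290 m / 0.33 m/s = 8290/0.33 = 2.512e+04 s = 0.2908 d.
First-order decay: C = 97·exp(−0.27·0.2908) = 97·0.9245 = 89.68 mg/L.

89.7 mg/L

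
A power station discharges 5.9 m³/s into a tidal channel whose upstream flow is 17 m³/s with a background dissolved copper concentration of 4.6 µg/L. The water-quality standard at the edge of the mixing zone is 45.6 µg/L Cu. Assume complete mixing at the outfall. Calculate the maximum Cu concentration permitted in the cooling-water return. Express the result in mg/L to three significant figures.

4.6 µg/L = 0.0046 mg/L.
45.6 µg/L = 0.0456 mg/L.
Mass balance: 0.0456·22.9 = 5.9·Cₑ + 17·0.0046.
Cₑ = (1.044 − 0.0782) / 5.9 = 0.1637 mg/L.

0.164 mg/L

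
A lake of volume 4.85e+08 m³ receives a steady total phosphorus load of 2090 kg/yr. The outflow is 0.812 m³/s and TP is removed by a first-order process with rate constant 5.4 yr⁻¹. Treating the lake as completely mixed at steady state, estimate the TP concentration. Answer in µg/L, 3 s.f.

Outflow Q = 0.812 m³/s × 3.156e+07 s/yr = 2.562e+07 m³/yr.
Steady-state CSTR mass balance: W = Q·C + k·V·C, so C = W/(Q + kV).
Q + kV = 2.562e+07 + 5.4·4.85e+08 = 2.645e+09 m³/yr.
C = 2090/2.645e+09 = 7.903e-07 kg/m³ = 0.0007903 mg/L = 0.7903 µg/L.

0.790 µg/L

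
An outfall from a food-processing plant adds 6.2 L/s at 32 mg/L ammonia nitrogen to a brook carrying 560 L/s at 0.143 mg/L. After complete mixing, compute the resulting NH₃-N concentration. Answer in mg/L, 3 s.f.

0.492 mg/L

6.2 L/s = 0.0062 m³/s.
560 L/s = 0.56 m³/s.
Flow-weighted mixing gives C = (0.0062·32 + 0.56·0.143) / (0.0062 + 0.56) = 0.2785/0.5662 = 0.4918 mg/L.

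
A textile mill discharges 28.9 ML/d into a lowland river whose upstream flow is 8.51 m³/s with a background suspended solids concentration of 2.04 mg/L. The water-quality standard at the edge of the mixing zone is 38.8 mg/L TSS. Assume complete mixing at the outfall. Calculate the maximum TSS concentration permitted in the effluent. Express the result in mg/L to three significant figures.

974 mg/L

28.9 ML/d = 0.3345 m³/s.
Mass balance: 38.8·8.844 = 0.3345·Cₑ + 8.51·2.04.
Cₑ = (343.2 − 17.36) / 0.3345 = 974 mg/L.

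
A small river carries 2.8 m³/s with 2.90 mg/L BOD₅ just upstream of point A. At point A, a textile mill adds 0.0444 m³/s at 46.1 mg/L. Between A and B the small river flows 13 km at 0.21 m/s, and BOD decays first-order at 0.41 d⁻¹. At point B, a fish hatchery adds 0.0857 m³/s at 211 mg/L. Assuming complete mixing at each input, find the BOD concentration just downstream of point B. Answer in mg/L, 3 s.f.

8.76 mg/L

After input A: C = (2.8·2.9 + 0.0444·46.1) / 2.844 = 3.574 mg/L.
Over the 13 km reach to input B (t = 6.19e+04 s = 0.7165 d), decay gives C = 3.574·exp(−0.41·0.7165) = 2.665 mg/L.
After input B: C = (2.844·2.665 + 0.0857·211) / 2.93 = 8.758 mg/L.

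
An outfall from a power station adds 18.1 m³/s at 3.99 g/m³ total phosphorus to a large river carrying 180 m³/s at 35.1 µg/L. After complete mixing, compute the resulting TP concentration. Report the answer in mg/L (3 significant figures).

0.396 mg/L

35.1 µg/L = 0.0351 mg/L.
By mass balance at complete mixing, C = (18.1·3.99 + 180·0.0351) / (18.1 + 180) = 78.54/198.1 = 0.3965 mg/L.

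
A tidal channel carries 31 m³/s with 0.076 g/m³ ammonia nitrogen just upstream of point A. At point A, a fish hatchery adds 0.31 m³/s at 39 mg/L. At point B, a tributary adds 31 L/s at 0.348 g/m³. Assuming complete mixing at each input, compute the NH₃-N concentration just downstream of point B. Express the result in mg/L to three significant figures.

After input A: C = (31·0.076 + 0.31·39) / 31.31 = 0.4614 mg/L.
31 L/s = 0.031 m³/s.
After input B: C = (31.31·0.4614 + 0.031·0.348) / 31.34 = 0.4613 mg/L.

0.461 mg/L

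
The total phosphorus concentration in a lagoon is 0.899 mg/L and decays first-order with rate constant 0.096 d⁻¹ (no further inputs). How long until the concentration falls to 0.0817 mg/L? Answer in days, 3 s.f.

25.0 d

t = ln(C₀/C)/k = ln(0.899/0.0817)/0.096 = 2.398/0.096 = 24.98 d.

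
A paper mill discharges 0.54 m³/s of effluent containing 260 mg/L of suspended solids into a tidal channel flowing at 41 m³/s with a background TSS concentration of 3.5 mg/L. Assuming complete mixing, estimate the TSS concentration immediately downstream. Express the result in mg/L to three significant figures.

Conservation of mass across the mixing zone: C = (0.54·260 + 41·3.5) / (0.54 + 41) = 283.9/41.54 = 6.834 mg/L.

6.83 mg/L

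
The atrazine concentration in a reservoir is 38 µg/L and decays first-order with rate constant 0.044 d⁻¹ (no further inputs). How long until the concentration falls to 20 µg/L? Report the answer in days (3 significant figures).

t = ln(C₀/C)/k = ln(38/20)/0.044 = 0.6419/0.044 = 14.59 d.

14.6 d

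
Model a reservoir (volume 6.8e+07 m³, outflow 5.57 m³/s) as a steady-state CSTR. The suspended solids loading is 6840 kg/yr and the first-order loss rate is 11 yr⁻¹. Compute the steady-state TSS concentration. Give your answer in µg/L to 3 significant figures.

7.40 µg/L

Outflow Q = 5.57 m³/s × 3.156e+07 s/yr = 1.758e+08 m³/yr.
Steady-state CSTR mass balance: W = Q·C + k·V·C, so C = W/(Q + kV).
Q + kV = 1.758e+08 + 11·6.8e+07 = 9.238e+08 m³/yr.
C = 6840/9.238e+08 = 7.404e-06 kg/m³ = 0.007404 mg/L = 7.404 µg/L.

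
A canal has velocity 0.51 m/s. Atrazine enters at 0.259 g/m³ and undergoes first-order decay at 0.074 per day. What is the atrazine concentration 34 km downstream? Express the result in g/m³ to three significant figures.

Travel time t = 34 km / 0.51 m/s = 3.4e+04/0.51 = 6.667e+04 s = 0.7716 d.
First-order decay: C = 0.259·exp(−0.074·0.7716) = 0.259·0.9445 = 0.2446 g/m³.

0.245 g/m³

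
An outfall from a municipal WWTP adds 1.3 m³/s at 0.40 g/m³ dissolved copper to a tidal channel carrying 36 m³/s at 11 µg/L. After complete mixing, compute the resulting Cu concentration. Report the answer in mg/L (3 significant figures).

11 µg/L = 0.011 mg/L.
By mass balance at complete mixing, C = (1.3·0.4 + 36·0.011) / (1.3 + 36) = 0.916/37.3 = 0.02456 mg/L.

0.0246 mg/L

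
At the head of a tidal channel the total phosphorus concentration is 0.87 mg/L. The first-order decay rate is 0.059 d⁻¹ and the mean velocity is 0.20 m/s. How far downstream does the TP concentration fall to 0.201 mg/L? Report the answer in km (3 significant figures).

From C = C₀·e^(−kt), t = ln(C₀/C)/k = ln(0.87/0.201)/0.059 = 1.465/0.059 = 24.83 d.
Distance = v·t = 0.20 m/s × 2.146e+06 s = 4.291e+05 m = 429.1 km.

429 km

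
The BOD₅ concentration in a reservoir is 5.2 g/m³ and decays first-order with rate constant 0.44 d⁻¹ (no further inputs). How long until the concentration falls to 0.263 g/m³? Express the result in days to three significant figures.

6.78 d

t = ln(C₀/C)/k = ln(5.2/0.263)/0.44 = 2.984/0.44 = 6.782 d.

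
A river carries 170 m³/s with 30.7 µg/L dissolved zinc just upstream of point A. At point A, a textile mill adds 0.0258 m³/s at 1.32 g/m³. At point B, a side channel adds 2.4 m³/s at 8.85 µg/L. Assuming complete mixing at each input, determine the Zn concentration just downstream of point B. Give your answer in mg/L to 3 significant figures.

0.0306 mg/L

30.7 µg/L = 0.0307 mg/L.
After input A: C = (170·0.0307 + 0.0258·1.32) / 170 = 0.0309 mg/L.
8.85 µg/L = 0.00885 mg/L.
After input B: C = (170·0.0309 + 2.4·0.00885) / 172.4 = 0.03059 mg/L.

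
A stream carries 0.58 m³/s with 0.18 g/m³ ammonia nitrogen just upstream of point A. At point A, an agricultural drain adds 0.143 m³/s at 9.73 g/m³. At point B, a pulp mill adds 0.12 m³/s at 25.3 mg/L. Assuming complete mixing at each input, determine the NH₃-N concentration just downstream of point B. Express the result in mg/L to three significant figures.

5.38 mg/L

After input A: C = (0.58·0.18 + 0.143·9.73) / 0.723 = 2.069 mg/L.
After input B: C = (0.723·2.069 + 0.12·25.3) / 0.843 = 5.376 mg/L.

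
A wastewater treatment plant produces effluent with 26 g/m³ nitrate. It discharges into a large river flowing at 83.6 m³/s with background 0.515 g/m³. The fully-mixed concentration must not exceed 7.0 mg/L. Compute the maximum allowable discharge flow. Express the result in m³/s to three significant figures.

Mass balance at complete mixing: C_std·(Q_w + Q_r) = Q_w·C_e + Q_r·C_b.
Rearranging, Q_w = Q_r·(C_std − C_b)/(C_e − C_std) = 83.6·(7 − 0.515) / (26 − 7) = 28.53 m³/s.

28.5 m³/s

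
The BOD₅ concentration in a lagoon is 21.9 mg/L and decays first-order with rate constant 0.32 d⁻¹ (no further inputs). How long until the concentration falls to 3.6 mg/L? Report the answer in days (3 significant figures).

t = ln(C₀/C)/k = ln(21.9/3.6)/0.32 = 1.806/0.32 = 5.642 d.

5.64 d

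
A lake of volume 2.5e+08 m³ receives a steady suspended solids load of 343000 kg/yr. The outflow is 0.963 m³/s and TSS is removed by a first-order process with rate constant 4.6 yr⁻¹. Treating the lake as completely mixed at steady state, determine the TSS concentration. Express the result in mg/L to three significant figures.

0.291 mg/L

Outflow Q = 0.963 m³/s × 3.156e+07 s/yr = 3.039e+07 m³/yr.
Steady-state CSTR mass balance: W = Q·C + k·V·C, so C = W/(Q + kV).
Q + kV = 3.039e+07 + 4.6·2.5e+08 = 1.18e+09 m³/yr.
C = 343000/1.18e+09 = 0.0002906 kg/m³ = 0.2906 mg/L.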